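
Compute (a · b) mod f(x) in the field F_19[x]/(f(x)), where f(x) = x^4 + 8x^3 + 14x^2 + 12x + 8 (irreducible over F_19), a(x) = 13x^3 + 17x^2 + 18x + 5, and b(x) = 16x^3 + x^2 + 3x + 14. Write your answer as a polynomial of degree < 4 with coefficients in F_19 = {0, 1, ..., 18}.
a · b ≡ 7x^3 + 7x^2 + 17 (mod f(x))

Multiply in F_19[x]: a(x)·b(x) = (13x^3 + 17x^2 + 18x + 5)·(16x^3 + x^2 + 3x + 14) = 18x^6 + 2x^4 + 8x^3 + 12x^2 + x + 13. This has degree ≥ 4, so divide by f(x) over F_19: 18x^6 + 2x^4 + 8x^3 + 12x^2 + x + 13 = (18x^2 + 8x + 9)·(x^4 + 8x^3 + 14x^2 + 12x + 8) + (7x^3 + 7x^2 + 17). Hence a·b ≡ 7x^3 + 7x^2 + 17 (mod f). (F_19[x]/(f) is a field with 19^4 = 130321 elements since f is irreducible of degree 4.)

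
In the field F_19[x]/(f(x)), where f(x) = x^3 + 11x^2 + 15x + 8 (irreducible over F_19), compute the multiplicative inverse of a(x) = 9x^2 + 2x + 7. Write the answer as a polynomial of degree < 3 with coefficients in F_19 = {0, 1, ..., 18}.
a(x)^(-1) ≡ 18x^2 + 16x + 15 (mod f(x))

Since f is irreducible over F_19, F_19[x]/(f) is a field and a(x) ≠ 0 has an inverse. Apply the extended Euclidean algorithm to f(x) and a(x) in F_19[x]: f(x) = (17x + 8)·a(x) + (13x + 9);  a(x) = (8x + 18)·(13x + 9) + (16). The last nonzero remainder is the constant 16 = gcd(f, a) in F_19. Back-substituting through the division chain expresses 16 = s(x)·a(x) + t(x)·f(x) with s(x) ≡ 3x^2 + 9x + 12 (mod f), so (3x^2 + 9x + 12)·a(x) ≡ 16 (mod f). Multiplying by 16^(-1) ≡ 6 in F_19 gives a(x)^(-1) ≡ 6·(3x^2 + 9x + 12) ≡ 18x^2 + 16x + 15 (mod f). Check: (9x^2 + 2x + 7)·(18x^2 + 16x + 15) = 10x^4 + 9x^3 + 8x^2 + 9x + 10 ≡ 1 (mod x^3 + 11x^2 + 15x + 8).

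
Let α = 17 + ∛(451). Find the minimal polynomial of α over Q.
m_α(x) = x^3 - 51x^2 + 867x - 5364

Set β = α - 17 = ∛(451), so β^3 = 451. Then (α - 17)^3 - 451 = 0, i.e. α is a root of g(x) = (x - 17)^3 - 451 = x^3 - 51x^2 + 867x - 5364. Since g(x) = h(x - 17) where h(x) = x^3 - 451, and h is irreducible over Q (because 451 is not a perfect cube, so h has no rational root, and a monic cubic with no rational root is irreducible), g is also irreducible (irreducibility is preserved under the substitution x → x - 17). Hence m_α(x) = x^3 - 51x^2 + 867x - 5364.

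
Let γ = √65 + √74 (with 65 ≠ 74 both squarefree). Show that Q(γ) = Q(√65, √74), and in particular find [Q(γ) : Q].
[Q(γ) : Q] = 4 (equivalently, Q(γ) = Q(√65, √74))

Obviously Q(γ) ⊆ Q(√65, √74), and [Q(√65, √74):Q] = 4 (since 65, 74 are distinct squarefree integers > 1 with 4810 not a perfect square). To show equality we compute the minimal polynomial of γ. From γ = √65 + √74: γ^2 = 65 + 2√(4810) + 74 = 139 + 2√(4810), so γ^2 - 139 = 2√(4810); squaring, (γ^2 - 139)^2 = 4·4810, i.e. γ^4 - 278γ^2 + 19321 - 19240 = 0, i.e. γ^4 - 278γ^2 + 81 = 0. So γ is a root of x^4 - 278x^2 + 81. This polynomial is irreducible over Q: it has no rational root (each ±√65 ± √74 is irrational), and any factorization into two quadratics over Q would force √(4810) ∈ Q (pairing opposite roots) or √65, √74 ∈ Q (other pairings), all impossible. Hence [Q(γ):Q] = 4 = [Q(√65, √74):Q], so Q(γ) = Q(√65, √74).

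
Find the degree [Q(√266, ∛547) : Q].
[Q(√266, ∛547) : Q] = 6

Let L = Q(√266, ∛547). Since Q(√266) ⊂ L and [Q(√266):Q] = 2, the tower law gives 2 | [L:Q]. Likewise Q(∛547) ⊂ L with [Q(∛547):Q] = 3 (because 547 is not a perfect cube), so 3 | [L:Q]. As gcd(2,3) = 1, [L:Q] is divisible by 6. Conversely L is generated over Q by √266 and ∛547, so [L:Q] ≤ 2·3 = 6. Therefore [Q(√266, ∛547) : Q] = 6.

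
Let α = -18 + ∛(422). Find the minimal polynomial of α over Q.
m_α(x) = x^3 + 54x^2 + 972x + 5410

Set β = α + 18 = ∛(422), so β^3 = 422. Then (α + 18)^3 - 422 = 0, i.e. α is a root of g(x) = (x + 18)^3 - 422 = x^3 + 54x^2 + 972x + 5410. Since g(x) = h(x + 18) where h(x) = x^3 - 422, and h is irreducible over Q (because 422 is not a perfect cube, so h has no rational root, and a monic cubic with no rational root is irreducible), g is also irreducible (irreducibility is preserved under the substitution x → x + 18). Hence m_α(x) = x^3 + 54x^2 + 972x + 5410.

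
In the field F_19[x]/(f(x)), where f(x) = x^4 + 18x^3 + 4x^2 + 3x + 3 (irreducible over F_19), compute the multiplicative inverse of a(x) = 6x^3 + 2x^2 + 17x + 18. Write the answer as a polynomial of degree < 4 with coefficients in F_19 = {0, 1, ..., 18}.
a(x)^(-1) ≡ 14x^3 + 6x + 1 (mod f(x))

Since f is irreducible over F_19, F_19[x]/(f) is a field and a(x) ≠ 0 has an inverse. Apply the extended Euclidean algorithm to f(x) and a(x) in F_19[x]: f(x) = (16x + 4)·a(x) + (9x^2 + 8x + 7);  a(x) = (7x + 13)·(9x^2 + 8x + 7) + (16x + 3);  (9x^2 + 8x + 7) = (16x + 7)·(16x + 3) + (5). The last nonzero remainder is the constant 5 = gcd(f, a) in F_19. Back-substituting through the division chain expresses 5 = s(x)·a(x) + t(x)·f(x) with s(x) ≡ 13x^3 + 11x + 5 (mod f), so (13x^3 + 11x + 5)·a(x) ≡ 5 (mod f). Multiplying by 5^(-1) ≡ 4 in F_19 gives a(x)^(-1) ≡ 4·(13x^3 + 11x + 5) ≡ 14x^3 + 6x + 1 (mod f). Check: (6x^3 + 2x^2 + 17x + 18)·(14x^3 + 6x + 1) = 8x^6 + 9x^5 + 8x^4 + 4x^3 + 9x^2 + 11x + 18 ≡ 1 (mod x^4 + 18x^3 + 4x^2 + 3x + 3).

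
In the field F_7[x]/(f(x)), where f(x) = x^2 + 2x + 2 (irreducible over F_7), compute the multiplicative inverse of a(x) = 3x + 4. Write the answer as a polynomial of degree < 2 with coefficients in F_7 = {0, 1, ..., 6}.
a(x)^(-1) ≡ 6x + 4 (mod f(x))

Since f is irreducible over F_7, F_7[x]/(f) is a field and a(x) ≠ 0 has an inverse. Apply the extended Euclidean algorithm to f(x) and a(x) in F_7[x]: f(x) = (5x + 1)·a(x) + (5). The last nonzero remainder is the constant 5 = gcd(f, a) in F_7. Back-substituting through the division chain expresses 5 = s(x)·a(x) + t(x)·f(x) with s(x) ≡ 2x + 6 (mod f), so (2x + 6)·a(x) ≡ 5 (mod f). Multiplying by 5^(-1) ≡ 3 in F_7 gives a(x)^(-1) ≡ 3·(2x + 6) ≡ 6x + 4 (mod f). Check: (3x + 4)·(6x + 4) = 4x^2 + x + 2 ≡ 1 (mod x^2 + 2x + 2).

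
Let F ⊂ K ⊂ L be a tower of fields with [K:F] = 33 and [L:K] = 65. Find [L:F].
[L:F] = 2145

The tower law says that for any tower of field extensions F ⊂ K ⊂ L with finite degrees, [L:F] = [L:K] · [K:F]. Here this gives [L:F] = 65 · 33 = 2145.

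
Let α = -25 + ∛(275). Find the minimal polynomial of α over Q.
m_α(x) = x^3 + 75x^2 + 1875x + 15350

Set β = α + 25 = ∛(275), so β^3 = 275. Then (α + 25)^3 - 275 = 0, i.e. α is a root of g(x) = (x + 25)^3 - 275 = x^3 + 75x^2 + 1875x + 15350. Since g(x) = h(x + 25) where h(x) = x^3 - 275, and h is irreducible over Q (because 275 is not a perfect cube, so h has no rational root, and a monic cubic with no rational root is irreducible), g is also irreducible (irreducibility is preserved under the substitution x → x + 25). Hence m_α(x) = x^3 + 75x^2 + 1875x + 15350.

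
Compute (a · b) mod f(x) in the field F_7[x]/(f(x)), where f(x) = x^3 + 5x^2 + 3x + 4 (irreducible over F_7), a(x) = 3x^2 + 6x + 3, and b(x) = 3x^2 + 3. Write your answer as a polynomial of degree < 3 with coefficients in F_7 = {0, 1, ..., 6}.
a · b ≡ 5 (mod f(x))

Multiply in F_7[x]: a(x)·b(x) = (3x^2 + 6x + 3)·(3x^2 + 3) = 2x^4 + 4x^3 + 4x^2 + 4x + 2. This has degree ≥ 3, so divide by f(x) over F_7: 2x^4 + 4x^3 + 4x^2 + 4x + 2 = (2x + 1)·(x^3 + 5x^2 + 3x + 4) + (5). Hence a·b ≡ 5 (mod f). (F_7[x]/(f) is a field with 7^3 = 343 elements since f is irreducible of degree 3.)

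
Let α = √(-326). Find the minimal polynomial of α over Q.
m_α(x) = x^2 + 326

α satisfies α^2 + 326 = 0, so x^2 + 326 annihilates α. Since d = -326 is squarefree and ≠ 1, it is not a perfect square in Q, so x^2 + 326 has no rational root and is therefore irreducible over Q (a degree-2 polynomial over a field is irreducible iff it has no root). Hence m_α(x) = x^2 + 326.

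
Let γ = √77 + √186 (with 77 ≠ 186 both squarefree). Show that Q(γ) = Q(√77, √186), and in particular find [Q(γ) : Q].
[Q(γ) : Q] = 4 (equivalently, Q(γ) = Q(√77, √186))

Obviously Q(γ) ⊆ Q(√77, √186), and [Q(√77, √186):Q] = 4 (since 77, 186 are distinct squarefree integers > 1 with 14322 not a perfect square). To show equality we compute the minimal polynomial of γ. From γ = √77 + √186: γ^2 = 77 + 2√(14322) + 186 = 263 + 2√(14322), so γ^2 - 263 = 2√(14322); squaring, (γ^2 - 263)^2 = 4·14322, i.e. γ^4 - 526γ^2 + 69169 - 57288 = 0, i.e. γ^4 - 526γ^2 + 11881 = 0. So γ is a root of x^4 - 526x^2 + 11881. This polynomial is irreducible over Q: it has no rational root (each ±√77 ± √186 is irrational), and any factorization into two quadratics over Q would force √(14322) ∈ Q (pairing opposite roots) or √77, √186 ∈ Q (other pairings), all impossible. Hence [Q(γ):Q] = 4 = [Q(√77, √186):Q], so Q(γ) = Q(√77, √186).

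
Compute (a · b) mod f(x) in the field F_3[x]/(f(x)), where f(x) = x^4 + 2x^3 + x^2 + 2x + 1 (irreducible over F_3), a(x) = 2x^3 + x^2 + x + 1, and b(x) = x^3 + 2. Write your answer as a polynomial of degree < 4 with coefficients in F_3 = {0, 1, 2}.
a · b ≡ x^2 + x (mod f(x))

Multiply in F_3[x]: a(x)·b(x) = (2x^3 + x^2 + x + 1)·(x^3 + 2) = 2x^6 + x^5 + x^4 + 2x^3 + 2x^2 + 2x + 2. This has degree ≥ 4, so divide by f(x) over F_3: 2x^6 + x^5 + x^4 + 2x^3 + 2x^2 + 2x + 2 = (2x^2 + 2)·(x^4 + 2x^3 + x^2 + 2x + 1) + (x^2 + x). Hence a·b ≡ x^2 + x (mod f). (F_3[x]/(f) is a field with 3^4 = 81 elements since f is irreducible of degree 4.)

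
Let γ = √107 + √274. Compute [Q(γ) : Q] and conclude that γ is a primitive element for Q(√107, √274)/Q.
[Q(γ) : Q] = 4 (equivalently, Q(γ) = Q(√107, √274))

Obviously Q(γ) ⊆ Q(√107, √274), and [Q(√107, √274):Q] = 4 (since 107, 274 are distinct squarefree integers > 1 with 29318 not a perfect square). To show equality we compute the minimal polynomial of γ. From γ = √107 + √274: γ^2 = 107 + 2√(29318) + 274 = 381 + 2√(29318), so γ^2 - 381 = 2√(29318); squaring, (γ^2 - 381)^2 = 4·29318, i.e. γ^4 - 762γ^2 + 145161 - 117272 = 0, i.e. γ^4 - 762γ^2 + 27889 = 0. So γ is a root of x^4 - 762x^2 + 27889. This polynomial is irreducible over Q: it has no rational root (each ±√107 ± √274 is irrational), and any factorization into two quadratics over Q would force √(29318) ∈ Q (pairing opposite roots) or √107, √274 ∈ Q (other pairings), all impossible. Hence [Q(γ):Q] = 4 = [Q(√107, √274):Q], so Q(γ) = Q(√107, √274).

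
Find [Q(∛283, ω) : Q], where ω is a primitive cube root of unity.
[Q(∛283, ω) : Q] = 6

[Q(∛283):Q] = 3 (min poly x^3 - 283, irreducible since 283 is not a perfect cube). [Q(ω):Q] = 2 (min poly x^2 + x + 1). Since Q(∛283) ⊂ R and ω ∉ R, we have ω ∉ Q(∛283), so x^2 + x + 1 remains irreducible over Q(∛283) and [Q(∛283, ω) : Q(∛283)] = 2. By the tower law, [Q(∛283, ω) : Q] = 3 · 2 = 6. (In fact Q(∛283, ω) is the splitting field of x^3 - 283 over Q.)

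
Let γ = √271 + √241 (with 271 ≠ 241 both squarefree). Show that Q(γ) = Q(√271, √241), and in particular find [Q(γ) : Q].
[Q(γ) : Q] = 4 (equivalently, Q(γ) = Q(√271, √241))

Obviously Q(γ) ⊆ Q(√271, √241), and [Q(√271, √241):Q] = 4 (since 271, 241 are distinct squarefree integers > 1 with 65311 not a perfect square). To show equality we compute the minimal polynomial of γ. From γ = √271 + √241: γ^2 = 271 + 2√(65311) + 241 = 512 + 2√(65311), so γ^2 - 512 = 2√(65311); squaring, (γ^2 - 512)^2 = 4·65311, i.e. γ^4 - 1024γ^2 + 262144 - 261244 = 0, i.e. γ^4 - 1024γ^2 + 900 = 0. So γ is a root of x^4 - 1024x^2 + 900. This polynomial is irreducible over Q: it has no rational root (each ±√271 ± √241 is irrational), and any factorization into two quadratics over Q would force √(65311) ∈ Q (pairing opposite roots) or √271, √241 ∈ Q (other pairings), all impossible. Hence [Q(γ):Q] = 4 = [Q(√271, √241):Q], so Q(γ) = Q(√271, √241).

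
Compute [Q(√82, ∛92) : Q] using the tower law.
[Q(√82, ∛92) : Q] = 6

Let L = Q(√82, ∛92). Since Q(√82) ⊂ L and [Q(√82):Q] = 2, the tower law gives 2 | [L:Q]. Likewise Q(∛92) ⊂ L with [Q(∛92):Q] = 3 (because 92 is not a perfect cube), so 3 | [L:Q]. As gcd(2,3) = 1, [L:Q] is divisible by 6. Conversely L is generated over Q by √82 and ∛92, so [L:Q] ≤ 2·3 = 6. Therefore [Q(√82, ∛92) : Q] = 6.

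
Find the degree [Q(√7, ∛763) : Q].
[Q(√7, ∛763) : Q] = 6

Let L = Q(√7, ∛763). Since Q(√7) ⊂ L and [Q(√7):Q] = 2, the tower law gives 2 | [L:Q]. Likewise Q(∛763) ⊂ L with [Q(∛763):Q] = 3 (because 763 is not a perfect cube), so 3 | [L:Q]. As gcd(2,3) = 1, [L:Q] is divisible by 6. Conversely L is generated over Q by √7 and ∛763, so [L:Q] ≤ 2·3 = 6. Therefore [Q(√7, ∛763) : Q] = 6.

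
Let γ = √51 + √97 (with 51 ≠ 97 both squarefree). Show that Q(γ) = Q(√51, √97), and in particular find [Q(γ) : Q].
[Q(γ) : Q] = 4 (equivalently, Q(γ) = Q(√51, √97))

Obviously Q(γ) ⊆ Q(√51, √97), and [Q(√51, √97):Q] = 4 (since 51, 97 are distinct squarefree integers > 1 with 4947 not a perfect square). To show equality we compute the minimal polynomial of γ. From γ = √51 + √97: γ^2 = 51 + 2√(4947) + 97 = 148 + 2√(4947), so γ^2 - 148 = 2√(4947); squaring, (γ^2 - 148)^2 = 4·4947, i.e. γ^4 - 296γ^2 + 21904 - 19788 = 0, i.e. γ^4 - 296γ^2 + 2116 = 0. So γ is a root of x^4 - 296x^2 + 2116. This polynomial is irreducible over Q: it has no rational root (each ±√51 ± √97 is irrational), and any factorization into two quadratics over Q would force √(4947) ∈ Q (pairing opposite roots) or √51, √97 ∈ Q (other pairings), all impossible. Hence [Q(γ):Q] = 4 = [Q(√51, √97):Q], so Q(γ) = Q(√51, √97).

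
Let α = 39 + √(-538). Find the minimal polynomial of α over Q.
m_α(x) = x^2 - 78x + 2059

From α - 39 = √(-538), squaring gives (α - 39)^2 = -538, i.e. α^2 - 78α + 1521 = -538, so α^2 - 78α + 2059 = 0. The discriminant of x^2 - 78x + 2059 is (-78)^2 - 4·(2059) = 6084 - 8236 = -2152, and 4·(-538) is not a perfect square in Q since -538 is squarefree and ≠ 1. Hence x^2 - 78x + 2059 is irreducible over Q and is the minimal polynomial of α.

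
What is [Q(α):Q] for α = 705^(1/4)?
[Q(α):Q] = 4

α is a root of x^4 - 705. By Eisenstein's criterion at the prime p = 3 (which divides the constant term 705 but p^2 = 9 does not, since 705 is squarefree), x^4 - 705 is irreducible over Q. Hence [Q(α):Q] = 4.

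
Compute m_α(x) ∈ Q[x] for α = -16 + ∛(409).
m_α(x) = x^3 + 48x^2 + 768x + 3687

Set β = α + 16 = ∛(409), so β^3 = 409. Then (α + 16)^3 - 409 = 0, i.e. α is a root of g(x) = (x + 16)^3 - 409 = x^3 + 48x^2 + 768x + 3687. Since g(x) = h(x + 16) where h(x) = x^3 - 409, and h is irreducible over Q (because 409 is not a perfect cube, so h has no rational root, and a monic cubic with no rational root is irreducible), g is also irreducible (irreducibility is preserved under the substitution x → x + 16). Hence m_α(x) = x^3 + 48x^2 + 768x + 3687.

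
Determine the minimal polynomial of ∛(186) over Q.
m_α(x) = x^3 - 186

α satisfies α^3 = 186, so x^3 - 186 annihilates α. By the rational root test, a rational root p/q (in lowest terms) of x^3 - 186 would satisfy p^3 = 186 q^3, forcing q = 1 and p^3 = 186; but 186 is not a perfect cube, contradiction. A monic cubic over Q with no rational root is irreducible (any nontrivial factorization would include a linear factor). Hence x^3 - 186 is the minimal polynomial of α, and in particular [Q(α):Q] = 3.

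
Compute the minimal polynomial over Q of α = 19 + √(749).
m_α(x) = x^2 - 38x - 388

From α - 19 = √(749), squaring gives (α - 19)^2 = 749, i.e. α^2 - 38α + 361 = 749, so α^2 - 38α - 388 = 0. The discriminant of x^2 - 38x - 388 is (-38)^2 - 4·(-388) = 1444 + 1552 = 2996, and 4·(749) is not a perfect square in Q since 749 is squarefree and ≠ 1. Hence x^2 - 38x - 388 is irreducible over Q and is the minimal polynomial of α.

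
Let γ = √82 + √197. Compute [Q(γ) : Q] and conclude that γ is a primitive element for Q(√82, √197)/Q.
[Q(γ) : Q] = 4 (equivalently, Q(γ) = Q(√82, √197))

Obviously Q(γ) ⊆ Q(√82, √197), and [Q(√82, √197):Q] = 4 (since 82, 197 are distinct squarefree integers > 1 with 16154 not a perfect square). To show equality we compute the minimal polynomial of γ. From γ = √82 + √197: γ^2 = 82 + 2√(16154) + 197 = 279 + 2√(16154), so γ^2 - 279 = 2√(16154); squaring, (γ^2 - 279)^2 = 4·16154, i.e. γ^4 - 558γ^2 + 77841 - 64616 = 0, i.e. γ^4 - 558γ^2 + 13225 = 0. So γ is a root of x^4 - 558x^2 + 13225. This polynomial is irreducible over Q: it has no rational root (each ±√82 ± √197 is irrational), and any factorization into two quadratics over Q would force √(16154) ∈ Q (pairing opposite roots) or √82, √197 ∈ Q (other pairings), all impossible. Hence [Q(γ):Q] = 4 = [Q(√82, √197):Q], so Q(γ) = Q(√82, √197).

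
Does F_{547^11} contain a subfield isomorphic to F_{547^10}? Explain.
No: F_{547^10} is not a subfield of F_{547^11}

F_{p^m} embeds in F_{p^n} iff m | n. Here 10 ∤ 11 (since 11 = 1·10 + 1 with remainder 1 ≠ 0), so F_{547^10} is not a subfield of F_{547^11}. Equivalently: if it were, the tower law would give 10 = [F_{547^10}:F_547] dividing [F_{547^11}:F_547] = 11, contradiction.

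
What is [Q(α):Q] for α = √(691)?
[Q(α):Q] = 2

[Q(α):Q] equals the degree of the minimal polynomial of α. Here α^2 = 691 and x^2 - 691 is irreducible (d = 691 is squarefree, ≠ 1, hence not a square), so deg(m_α) = 2. Thus [Q(α):Q] = 2.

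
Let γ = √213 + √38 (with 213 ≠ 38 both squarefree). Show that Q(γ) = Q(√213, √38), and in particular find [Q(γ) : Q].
[Q(γ) : Q] = 4 (equivalently, Q(γ) = Q(√213, √38))

Obviously Q(γ) ⊆ Q(√213, √38), and [Q(√213, √38):Q] = 4 (since 213, 38 are distinct squarefree integers > 1 with 8094 not a perfect square). To show equality we compute the minimal polynomial of γ. From γ = √213 + √38: γ^2 = 213 + 2√(8094) + 38 = 251 + 2√(8094), so γ^2 - 251 = 2√(8094); squaring, (γ^2 - 251)^2 = 4·8094, i.e. γ^4 - 502γ^2 + 63001 - 32376 = 0, i.e. γ^4 - 502γ^2 + 30625 = 0. So γ is a root of x^4 - 502x^2 + 30625. This polynomial is irreducible over Q: it has no rational root (each ±√213 ± √38 is irrational), and any factorization into two quadratics over Q would force √(8094) ∈ Q (pairing opposite roots) or √213, √38 ∈ Q (other pairings), all impossible. Hence [Q(γ):Q] = 4 = [Q(√213, √38):Q], so Q(γ) = Q(√213, √38).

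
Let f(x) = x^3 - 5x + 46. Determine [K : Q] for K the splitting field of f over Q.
[K : Q] = 6

By the rational root test, any rational root of the monic integer polynomial f(x) = x^3 - 5x + 46 must be an integer dividing the constant term 46, i.e. one of ±{1, 2, 23, 46}. Evaluating: f(1) = 42, f(-1) = 50, f(2) = 44, f(-2) = 48, f(23) = 12098, f(-23) = -12006, f(46) = 97152, f(-46) = -97060; none is 0, so f has no rational root and is therefore irreducible over Q (a cubic with no linear factor over a field is irreducible). For an irreducible cubic, the Galois group is A_3 or S_3 according as the discriminant disc(f) = -4a^3 - 27b^2 = -4·(-5)^3 - 27·(46)^2 = -56632 is or is not a square in Q. Here disc(f) = -56632 is not a perfect square in Q, so the Galois group of f over Q is not contained in A_3 and must be all of S_3. The splitting field has degree |S_3| = 6 over Q, so [K : Q] = 6.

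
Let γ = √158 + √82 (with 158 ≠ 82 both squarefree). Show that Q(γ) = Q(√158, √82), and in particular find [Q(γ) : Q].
[Q(γ) : Q] = 4 (equivalently, Q(γ) = Q(√158, √82))

Obviously Q(γ) ⊆ Q(√158, √82), and [Q(√158, √82):Q] = 4 (since 158, 82 are distinct squarefree integers > 1 with 12956 not a perfect square). To show equality we compute the minimal polynomial of γ. From γ = √158 + √82: γ^2 = 158 + 2√(12956) + 82 = 240 + 2√(12956), so γ^2 - 240 = 2√(12956); squaring, (γ^2 - 240)^2 = 4·12956, i.e. γ^4 - 480γ^2 + 57600 - 51824 = 0, i.e. γ^4 - 480γ^2 + 5776 = 0. So γ is a root of x^4 - 480x^2 + 5776. This polynomial is irreducible over Q: it has no rational root (each ±√158 ± √82 is irrational), and any factorization into two quadratics over Q would force √(12956) ∈ Q (pairing opposite roots) or √158, √82 ∈ Q (other pairings), all impossible. Hence [Q(γ):Q] = 4 = [Q(√158, √82):Q], so Q(γ) = Q(√158, √82).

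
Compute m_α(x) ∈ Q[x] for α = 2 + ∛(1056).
m_α(x) = x^3 - 6x^2 + 12x - 1064

Set β = α - 2 = ∛(1056), so β^3 = 1056. Then (α - 2)^3 - 1056 = 0, i.e. α is a root of g(x) = (x - 2)^3 - 1056 = x^3 - 6x^2 + 12x - 1064. Since g(x) = h(x - 2) where h(x) = x^3 - 1056, and h is irreducible over Q (because 1056 is not a perfect cube, so h has no rational root, and a monic cubic with no rational root is irreducible), g is also irreducible (irreducibility is preserved under the substitution x → x - 2). Hence m_α(x) = x^3 - 6x^2 + 12x - 1064.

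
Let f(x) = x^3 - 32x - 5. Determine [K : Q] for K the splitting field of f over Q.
[K : Q] = 6

By the rational root test, any rational root of the monic integer polynomial f(x) = x^3 - 32x - 5 must be an integer dividing the constant term -5, i.e. one of ±{1, 5}. Evaluating: f(1) = -36, f(-1) = 26, f(5) = -40, f(-5) = 30; none is 0, so f has no rational root and is therefore irreducible over Q (a cubic with no linear factor over a field is irreducible). For an irreducible cubic, the Galois group is A_3 or S_3 according as the discriminant disc(f) = -4a^3 - 27b^2 = -4·(-32)^3 - 27·(-5)^2 = 130397 is or is not a square in Q. Here disc(f) = 130397 is not a perfect square in Q, so the Galois group of f over Q is not contained in A_3 and must be all of S_3. The splitting field has degree |S_3| = 6 over Q, so [K : Q] = 6.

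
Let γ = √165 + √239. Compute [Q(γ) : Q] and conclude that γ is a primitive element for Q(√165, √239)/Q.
[Q(γ) : Q] = 4 (equivalently, Q(γ) = Q(√165, √239))

Obviously Q(γ) ⊆ Q(√165, √239), and [Q(√165, √239):Q] = 4 (since 165, 239 are distinct squarefree integers > 1 with 39435 not a perfect square). To show equality we compute the minimal polynomial of γ. From γ = √165 + √239: γ^2 = 165 + 2√(39435) + 239 = 404 + 2√(39435), so γ^2 - 404 = 2√(39435); squaring, (γ^2 - 404)^2 = 4·39435, i.e. γ^4 - 808γ^2 + 163216 - 157740 = 0, i.e. γ^4 - 808γ^2 + 5476 = 0. So γ is a root of x^4 - 808x^2 + 5476. This polynomial is irreducible over Q: it has no rational root (each ±√165 ± √239 is irrational), and any factorization into two quadratics over Q would force √(39435) ∈ Q (pairing opposite roots) or √165, √239 ∈ Q (other pairings), all impossible. Hence [Q(γ):Q] = 4 = [Q(√165, √239):Q], so Q(γ) = Q(√165, √239).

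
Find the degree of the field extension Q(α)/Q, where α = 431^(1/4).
[Q(α):Q] = 4

α is a root of x^4 - 431. By Eisenstein's criterion at the prime p = 431 (which divides the constant term 431 but p^2 = 185761 does not, since 431 is squarefree), x^4 - 431 is irreducible over Q. Hence [Q(α):Q] = 4.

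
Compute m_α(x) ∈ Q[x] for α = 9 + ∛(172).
m_α(x) = x^3 - 27x^2 + 243x - 901

Set β = α - 9 = ∛(172), so β^3 = 172. Then (α - 9)^3 - 172 = 0, i.e. α is a root of g(x) = (x - 9)^3 - 172 = x^3 - 27x^2 + 243x - 901. Since g(x) = h(x - 9) where h(x) = x^3 - 172, and h is irreducible over Q (because 172 is not a perfect cube, so h has no rational root, and a monic cubic with no rational root is irreducible), g is also irreducible (irreducibility is preserved under the substitution x → x - 9). Hence m_α(x) = x^3 - 27x^2 + 243x - 901.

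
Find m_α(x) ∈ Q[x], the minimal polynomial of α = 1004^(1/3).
m_α(x) = x^3 - 1004

α satisfies α^3 = 1004, so x^3 - 1004 annihilates α. By the rational root test, a rational root p/q (in lowest terms) of x^3 - 1004 would satisfy p^3 = 1004 q^3, forcing q = 1 and p^3 = 1004; but 1004 is not a perfect cube, contradiction. A monic cubic over Q with no rational root is irreducible (any nontrivial factorization would include a linear factor). Hence x^3 - 1004 is the minimal polynomial of α, and in particular [Q(α):Q] = 3.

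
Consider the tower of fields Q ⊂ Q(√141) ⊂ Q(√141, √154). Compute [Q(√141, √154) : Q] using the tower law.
[Q(√141, √154) : Q] = 4

[Q(√141):Q] = 2 (min poly x^2 - 141, irreducible since 141 is squarefree > 1). For the top step, suppose √154 ∈ Q(√141), say √154 = c + d√141 with c, d ∈ Q. Squaring: 154 = c^2 + 141d^2 + 2cd√141. Since √141 ∉ Q this forces 2cd = 0. If d = 0 then √154 = c ∈ Q, contradicting 154 squarefree > 1. If c = 0 then 154 = 141d^2, so 141·154 = (141d)^2 is a perfect square in Q — but 141·154 = 21714 is not a perfect square (since 141 and 154 are distinct squarefree integers). Contradiction. Hence √154 ∉ Q(√141), so x^2 - 154 stays irreducible over Q(√141) and [Q(√141, √154) : Q(√141)] = 2. By the tower law, [Q(√141, √154) : Q] = 2 · 2 = 4.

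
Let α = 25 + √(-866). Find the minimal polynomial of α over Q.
m_α(x) = x^2 - 50x + 1491

From α - 25 = √(-866), squaring gives (α - 25)^2 = -866, i.e. α^2 - 50α + 625 = -866, so α^2 - 50α + 1491 = 0. The discriminant of x^2 - 50x + 1491 is (-50)^2 - 4·(1491) = 2500 - 5964 = -3464, and 4·(-866) is not a perfect square in Q since -866 is squarefree and ≠ 1. Hence x^2 - 50x + 1491 is irreducible over Q and is the minimal polynomial of α.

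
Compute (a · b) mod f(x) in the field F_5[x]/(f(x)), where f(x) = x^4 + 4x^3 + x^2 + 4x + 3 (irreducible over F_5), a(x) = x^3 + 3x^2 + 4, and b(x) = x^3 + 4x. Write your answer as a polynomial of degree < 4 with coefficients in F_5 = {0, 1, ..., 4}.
a · b ≡ 4x^2 + x + 4 (mod f(x))

Multiply in F_5[x]: a(x)·b(x) = (x^3 + 3x^2 + 4)·(x^3 + 4x) = x^6 + 3x^5 + 4x^4 + x^3 + x. This has degree ≥ 4, so divide by f(x) over F_5: x^6 + 3x^5 + 4x^4 + x^3 + x = (x^2 + 4x + 2)·(x^4 + 4x^3 + x^2 + 4x + 3) + (4x^2 + x + 4). Hence a·b ≡ 4x^2 + x + 4 (mod f). (F_5[x]/(f) is a field with 5^4 = 625 elements since f is irreducible of degree 4.)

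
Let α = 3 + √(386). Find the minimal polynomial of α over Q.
m_α(x) = x^2 - 6x - 377

From α - 3 = √(386), squaring gives (α - 3)^2 = 386, i.e. α^2 - 6α + 9 = 386, so α^2 - 6α - 377 = 0. The discriminant of x^2 - 6x - 377 is (-6)^2 - 4·(-377) = 36 + 1508 = 1544, and 4·(386) is not a perfect square in Q since 386 is squarefree and ≠ 1. Hence x^2 - 6x - 377 is irreducible over Q and is the minimal polynomial of α.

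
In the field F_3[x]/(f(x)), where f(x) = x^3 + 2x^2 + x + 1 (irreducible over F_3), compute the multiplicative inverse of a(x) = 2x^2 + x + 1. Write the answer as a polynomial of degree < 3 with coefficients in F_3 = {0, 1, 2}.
a(x)^(-1) ≡ 2x^2 + 1 (mod f(x))

Since f is irreducible over F_3, F_3[x]/(f) is a field and a(x) ≠ 0 has an inverse. Apply the extended Euclidean algorithm to f(x) and a(x) in F_3[x]: f(x) = (2x)·a(x) + (2x + 1);  a(x) = (x)·(2x + 1) + (1). The last nonzero remainder is the constant 1 = gcd(f, a) in F_3. Back-substituting through the division chain expresses 1 = s(x)·a(x) + t(x)·f(x) with s(x) ≡ 2x^2 + 1 (mod f), so a(x)^(-1) ≡ s(x) = 2x^2 + 1 (mod f). Check: (2x^2 + x + 1)·(2x^2 + 1) = x^4 + 2x^3 + x^2 + x + 1 ≡ 1 (mod x^3 + 2x^2 + x + 1).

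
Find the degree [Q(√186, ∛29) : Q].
[Q(√186, ∛29) : Q] = 6

Let L = Q(√186, ∛29). Since Q(√186) ⊂ L and [Q(√186):Q] = 2, the tower law gives 2 | [L:Q]. Likewise Q(∛29) ⊂ L with [Q(∛29):Q] = 3 (because 29 is not a perfect cube), so 3 | [L:Q]. As gcd(2,3) = 1, [L:Q] is divisible by 6. Conversely L is generated over Q by √186 and ∛29, so [L:Q] ≤ 2·3 = 6. Therefore [Q(√186, ∛29) : Q] = 6.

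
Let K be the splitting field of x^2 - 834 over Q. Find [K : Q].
[K : Q] = 2

f(x) = x^2 - 834 factors as (x - √834)(x + √834). The splitting field is K = Q(√834). Since 834 is squarefree and > 1, it is not a perfect square, so x^2 - 834 is irreducible over Q and [Q(√834) : Q] = 2. Hence [K : Q] = 2.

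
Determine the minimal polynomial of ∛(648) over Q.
m_α(x) = x^3 - 648

α satisfies α^3 = 648, so x^3 - 648 annihilates α. By the rational root test, a rational root p/q (in lowest terms) of x^3 - 648 would satisfy p^3 = 648 q^3, forcing q = 1 and p^3 = 648; but 648 is not a perfect cube, contradiction. A monic cubic over Q with no rational root is irreducible (any nontrivial factorization would include a linear factor). Hence x^3 - 648 is the minimal polynomial of α, and in particular [Q(α):Q] = 3.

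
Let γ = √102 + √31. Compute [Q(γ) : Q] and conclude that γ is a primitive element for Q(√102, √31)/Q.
[Q(γ) : Q] = 4 (equivalently, Q(γ) = Q(√102, √31))

Obviously Q(γ) ⊆ Q(√102, √31), and [Q(√102, √31):Q] = 4 (since 102, 31 are distinct squarefree integers > 1 with 3162 not a perfect square). To show equality we compute the minimal polynomial of γ. From γ = √102 + √31: γ^2 = 102 + 2√(3162) + 31 = 133 + 2√(3162), so γ^2 - 133 = 2√(3162); squaring, (γ^2 - 133)^2 = 4·3162, i.e. γ^4 - 266γ^2 + 17689 - 12648 = 0, i.e. γ^4 - 266γ^2 + 5041 = 0. So γ is a root of x^4 - 266x^2 + 5041. This polynomial is irreducible over Q: it has no rational root (each ±√102 ± √31 is irrational), and any factorization into two quadratics over Q would force √(3162) ∈ Q (pairing opposite roots) or √102, √31 ∈ Q (other pairings), all impossible. Hence [Q(γ):Q] = 4 = [Q(√102, √31):Q], so Q(γ) = Q(√102, √31).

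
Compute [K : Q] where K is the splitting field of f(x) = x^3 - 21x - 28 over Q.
[K : Q] = 3

By the rational root test, any rational root of the monic integer polynomial f(x) = x^3 - 21x - 28 must be an integer dividing the constant term -28, i.e. one of ±{1, 2, 4, 7, 14, 28}. Evaluating: f(1) = -48, f(-1) = -8, f(2) = -62, f(-2) = 6, f(4) = -48, f(-4) = -8, f(7) = 168, f(-7) = -224, f(14) = 2422, f(-14) = -2478, f(28) = 21336, f(-28) = -21392; none is 0, so f has no rational root and is therefore irreducible over Q (a cubic with no linear factor over a field is irreducible). For an irreducible cubic, the Galois group is A_3 or S_3 according as the discriminant disc(f) = -4a^3 - 27b^2 = -4·(-21)^3 - 27·(-28)^2 = 15876 is or is not a square in Q. Here disc(f) = 15876 = 126^2 is a perfect square in Q, so the Galois group of f over Q is contained in A_3, hence equals A_3 (cyclic of order 3). The splitting field has degree |A_3| = 3 over Q, so [K : Q] = 3.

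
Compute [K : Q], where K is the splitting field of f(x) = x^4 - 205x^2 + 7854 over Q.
[K : Q] = 4

Solving the quadratic in x^2: x^2 = (205 ± √(205^2 - 4·7854))/2 = (205 ± √10609)/2 = (205 ± 103)/2, giving x^2 = 154 or x^2 = 51. So f(x) = (x^2 - 154)(x^2 - 51) and the roots of f are ±√154, ±√51. Hence the splitting field is K = Q(√154, √51). Since 154 and 51 are distinct squarefree integers > 1, their product 7854 is not a perfect square, so √51 ∉ Q(√154). By the tower law [K:Q] = [Q(√154,√51):Q(√154)] · [Q(√154):Q] = 2 · 2 = 4.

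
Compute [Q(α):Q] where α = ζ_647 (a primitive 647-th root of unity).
[Q(α):Q] = 646

The minimal polynomial of ζ_647 over Q is the 647-th cyclotomic polynomial Φ_647(x), which is irreducible over Q and has degree φ(647) = 646. Hence [Q(α):Q] = φ(647) = 646.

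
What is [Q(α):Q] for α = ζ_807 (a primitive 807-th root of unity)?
[Q(α):Q] = 536

The minimal polynomial of ζ_807 over Q is the 807-th cyclotomic polynomial Φ_807(x), which is irreducible over Q and has degree φ(807) = 536. Hence [Q(α):Q] = φ(807) = 536.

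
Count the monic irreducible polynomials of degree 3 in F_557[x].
There are 57602712 monic irreducible polynomials of degree 3 over F_557

Each element of F_{557^3} that lies in no proper subfield is a root of exactly one monic irreducible of degree 3 over F_557, and each such polynomial has 3 distinct roots in F_{557^3}. By Möbius inversion the count is N_557(3) = (1/3) Σ_{d|3} μ(3/d) · 557^d = (1/3)(μ(3)·557^1 + μ(1)·557^3) = 172808136/3 = 57602712.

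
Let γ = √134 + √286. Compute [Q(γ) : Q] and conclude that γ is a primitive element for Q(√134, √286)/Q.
[Q(γ) : Q] = 4 (equivalently, Q(γ) = Q(√134, √286))

Obviously Q(γ) ⊆ Q(√134, √286), and [Q(√134, √286):Q] = 4 (since 134, 286 are distinct squarefree integers > 1 with 38324 not a perfect square). To show equality we compute the minimal polynomial of γ. From γ = √134 + √286: γ^2 = 134 + 2√(38324) + 286 = 420 + 2√(38324), so γ^2 - 420 = 2√(38324); squaring, (γ^2 - 420)^2 = 4·38324, i.e. γ^4 - 840γ^2 + 176400 - 153296 = 0, i.e. γ^4 - 840γ^2 + 23104 = 0. So γ is a root of x^4 - 840x^2 + 23104. This polynomial is irreducible over Q: it has no rational root (each ±√134 ± √286 is irrational), and any factorization into two quadratics over Q would force √(38324) ∈ Q (pairing opposite roots) or √134, √286 ∈ Q (other pairings), all impossible. Hence [Q(γ):Q] = 4 = [Q(√134, √286):Q], so Q(γ) = Q(√134, √286).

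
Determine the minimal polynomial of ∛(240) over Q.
m_α(x) = x^3 - 240

α satisfies α^3 = 240, so x^3 - 240 annihilates α. By the rational root test, a rational root p/q (in lowest terms) of x^3 - 240 would satisfy p^3 = 240 q^3, forcing q = 1 and p^3 = 240; but 240 is not a perfect cube, contradiction. A monic cubic over Q with no rational root is irreducible (any nontrivial factorization would include a linear factor). Hence x^3 - 240 is the minimal polynomial of α, and in particular [Q(α):Q] = 3.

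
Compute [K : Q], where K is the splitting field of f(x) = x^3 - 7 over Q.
[K : Q] = 6

The roots of x^3 - 7 are ∛7, ω∛7, ω^2∛7 where ω = e^(2πi/3) is a primitive cube root of unity, so K = Q(∛7, ω). Now [Q(∛7):Q] = 3 (since 7 is not a perfect cube, x^3 - 7 is irreducible) and [Q(ω):Q] = 2. Both 2 and 3 divide [K:Q], and [K:Q] ≤ 3·2 = 6, so [K:Q] = 6. (Equivalently: Q(∛7) ⊂ R but ω ∉ R, so [K : Q(∛7)] = 2.)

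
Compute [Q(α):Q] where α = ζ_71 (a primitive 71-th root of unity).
[Q(α):Q] = 70

The minimal polynomial of ζ_71 over Q is the 71-th cyclotomic polynomial Φ_71(x), which is irreducible over Q and has degree φ(71) = 70. Hence [Q(α):Q] = φ(71) = 70.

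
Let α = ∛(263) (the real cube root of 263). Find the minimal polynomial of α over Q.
m_α(x) = x^3 - 263

α satisfies α^3 = 263, so x^3 - 263 annihilates α. By the rational root test, a rational root p/q (in lowest terms) of x^3 - 263 would satisfy p^3 = 263 q^3, forcing q = 1 and p^3 = 263; but 263 is not a perfect cube, contradiction. A monic cubic over Q with no rational root is irreducible (any nontrivial factorization would include a linear factor). Hence x^3 - 263 is the minimal polynomial of α, and in particular [Q(α):Q] = 3.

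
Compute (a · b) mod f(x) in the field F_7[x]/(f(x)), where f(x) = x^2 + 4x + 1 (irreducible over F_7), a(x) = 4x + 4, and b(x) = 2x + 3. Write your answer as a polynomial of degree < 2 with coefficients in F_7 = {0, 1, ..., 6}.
a · b ≡ 2x + 4 (mod f(x))

Multiply in F_7[x]: a(x)·b(x) = (4x + 4)·(2x + 3) = x^2 + 6x + 5. This has degree ≥ 2, so divide by f(x) over F_7: x^2 + 6x + 5 = (1)·(x^2 + 4x + 1) + (2x + 4). Hence a·b ≡ 2x + 4 (mod f). (F_7[x]/(f) is a field with 7^2 = 49 elements since f is irreducible of degree 2.)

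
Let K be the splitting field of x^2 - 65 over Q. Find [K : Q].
[K : Q] = 2

f(x) = x^2 - 65 factors as (x - √65)(x + √65). The splitting field is K = Q(√65). Since 65 is squarefree and > 1, it is not a perfect square, so x^2 - 65 is irreducible over Q and [Q(√65) : Q] = 2. Hence [K : Q] = 2.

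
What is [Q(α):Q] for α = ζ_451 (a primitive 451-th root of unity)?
[Q(α):Q] = 400

The minimal polynomial of ζ_451 over Q is the 451-th cyclotomic polynomial Φ_451(x), which is irreducible over Q and has degree φ(451) = 400. Hence [Q(α):Q] = φ(451) = 400.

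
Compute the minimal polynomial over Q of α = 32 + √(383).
m_α(x) = x^2 - 64x + 641

From α - 32 = √(383), squaring gives (α - 32)^2 = 383, i.e. α^2 - 64α + 1024 = 383, so α^2 - 64α + 641 = 0. The discriminant of x^2 - 64x + 641 is (-64)^2 - 4·(641) = 4096 - 2564 = 1532, and 4·(383) is not a perfect square in Q since 383 is squarefree and ≠ 1. Hence x^2 - 64x + 641 is irreducible over Q and is the minimal polynomial of α.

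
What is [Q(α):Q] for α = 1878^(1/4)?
[Q(α):Q] = 4

α is a root of x^4 - 1878. By Eisenstein's criterion at the prime p = 2 (which divides the constant term 1878 but p^2 = 4 does not, since 1878 is squarefree), x^4 - 1878 is irreducible over Q. Hence [Q(α):Q] = 4.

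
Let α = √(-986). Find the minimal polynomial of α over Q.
m_α(x) = x^2 + 986

α satisfies α^2 + 986 = 0, so x^2 + 986 annihilates α. Since d = -986 is squarefree and ≠ 1, it is not a perfect square in Q, so x^2 + 986 has no rational root and is therefore irreducible over Q (a degree-2 polynomial over a field is irreducible iff it has no root). Hence m_α(x) = x^2 + 986.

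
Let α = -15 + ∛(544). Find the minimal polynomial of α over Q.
m_α(x) = x^3 + 45x^2 + 675x + 2831

Set β = α + 15 = ∛(544), so β^3 = 544. Then (α + 15)^3 - 544 = 0, i.e. α is a root of g(x) = (x + 15)^3 - 544 = x^3 + 45x^2 + 675x + 2831. Since g(x) = h(x + 15) where h(x) = x^3 - 544, and h is irreducible over Q (because 544 is not a perfect cube, so h has no rational root, and a monic cubic with no rational root is irreducible), g is also irreducible (irreducibility is preserved under the substitution x → x + 15). Hence m_α(x) = x^3 + 45x^2 + 675x + 2831.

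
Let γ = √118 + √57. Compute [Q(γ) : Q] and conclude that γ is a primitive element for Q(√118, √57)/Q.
[Q(γ) : Q] = 4 (equivalently, Q(γ) = Q(√118, √57))

Obviously Q(γ) ⊆ Q(√118, √57), and [Q(√118, √57):Q] = 4 (since 118, 57 are distinct squarefree integers > 1 with 6726 not a perfect square). To show equality we compute the minimal polynomial of γ. From γ = √118 + √57: γ^2 = 118 + 2√(6726) + 57 = 175 + 2√(6726), so γ^2 - 175 = 2√(6726); squaring, (γ^2 - 175)^2 = 4·6726, i.e. γ^4 - 350γ^2 + 30625 - 26904 = 0, i.e. γ^4 - 350γ^2 + 3721 = 0. So γ is a root of x^4 - 350x^2 + 3721. This polynomial is irreducible over Q: it has no rational root (each ±√118 ± √57 is irrational), and any factorization into two quadratics over Q would force √(6726) ∈ Q (pairing opposite roots) or √118, √57 ∈ Q (other pairings), all impossible. Hence [Q(γ):Q] = 4 = [Q(√118, √57):Q], so Q(γ) = Q(√118, √57).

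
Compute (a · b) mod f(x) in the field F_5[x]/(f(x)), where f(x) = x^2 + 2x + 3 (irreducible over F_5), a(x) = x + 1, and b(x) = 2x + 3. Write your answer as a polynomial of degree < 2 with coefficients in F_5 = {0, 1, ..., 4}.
a · b ≡ x + 2 (mod f(x))

Multiply in F_5[x]: a(x)·b(x) = (x + 1)·(2x + 3) = 2x^2 + 3. This has degree ≥ 2, so divide by f(x) over F_5: 2x^2 + 3 = (2)·(x^2 + 2x + 3) + (x + 2). Hence a·b ≡ x + 2 (mod f). (F_5[x]/(f) is a field with 5^2 = 25 elements since f is irreducible of degree 2.)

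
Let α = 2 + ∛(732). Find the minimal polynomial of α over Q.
m_α(x) = x^3 - 6x^2 + 12x - 740

Set β = α - 2 = ∛(732), so β^3 = 732. Then (α - 2)^3 - 732 = 0, i.e. α is a root of g(x) = (x - 2)^3 - 732 = x^3 - 6x^2 + 12x - 740. Since g(x) = h(x - 2) where h(x) = x^3 - 732, and h is irreducible over Q (because 732 is not a perfect cube, so h has no rational root, and a monic cubic with no rational root is irreducible), g is also irreducible (irreducibility is preserved under the substitution x → x - 2). Hence m_α(x) = x^3 - 6x^2 + 12x - 740.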